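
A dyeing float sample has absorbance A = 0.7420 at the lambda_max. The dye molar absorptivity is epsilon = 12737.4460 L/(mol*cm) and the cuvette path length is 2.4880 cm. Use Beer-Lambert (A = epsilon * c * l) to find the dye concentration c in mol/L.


Formula: c = A / (epsilon * l)
Substituting: c = 0.7420 / (12737.4460 * 2.4880)
Result: 2.3414e-05 mol/L


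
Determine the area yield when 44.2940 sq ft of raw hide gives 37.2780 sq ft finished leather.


Formula: Yield = finished / raw * 100
Substituting: Yield = 37.2780 / 44.2940 * 100
Result: 84.1604 %


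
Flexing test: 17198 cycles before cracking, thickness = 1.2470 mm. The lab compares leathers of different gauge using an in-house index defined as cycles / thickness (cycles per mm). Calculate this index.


Formula: Index = cycles / thickness
Substituting: Index = 17198 / 1.2470
Result: 13791.4996 cycles/mm


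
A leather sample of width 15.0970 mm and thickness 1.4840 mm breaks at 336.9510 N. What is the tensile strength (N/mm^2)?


Formula: TS = force / (width * thickness)
Substituting: TS = 336.9510 / (15.0970 * 1.4840)
Result: 15.0398 N/mm^2


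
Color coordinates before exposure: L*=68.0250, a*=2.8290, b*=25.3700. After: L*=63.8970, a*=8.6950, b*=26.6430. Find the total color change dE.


dL = -4.1280, da = 5.8660, db = 1.2730
dE = sqrt((-4.1280)^2 + 5.8660^2 + 1.2730^2) = 7.2850


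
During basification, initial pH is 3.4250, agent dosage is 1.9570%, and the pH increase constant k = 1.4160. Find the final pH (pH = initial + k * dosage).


Formula: pH_final = pH_initial + k * base_pct
Substituting: pH_final = 3.4250 + 1.4160 * 1.9570
Result: 6.1961


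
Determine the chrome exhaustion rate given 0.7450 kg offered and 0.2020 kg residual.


Formula: Uptake = (offered - residual) / offered * 100
Substituting: Uptake = (0.7450 - 0.2020) / 0.7450 * 100
Result: 72.8859 %


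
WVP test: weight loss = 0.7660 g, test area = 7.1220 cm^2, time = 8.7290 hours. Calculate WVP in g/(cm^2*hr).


Formula: WVP = loss / (area * time)
Substituting: WVP = 0.7660 / (7.1220 * 8.7290)
Result: 0.0123215 g/(cm^2*hr)


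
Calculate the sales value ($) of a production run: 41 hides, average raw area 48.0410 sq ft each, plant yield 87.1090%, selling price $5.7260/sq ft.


Raw_total = N * avg_area = 41 * 48.0410 = 1969.6810 sq ft
Finished = Raw_total * yield / 100 = 1969.6810 * 87.1090 / 100 = 1715.7694 sq ft
Value = Finished * price = 1715.7694 * 5.7260 = 9824.4957 $


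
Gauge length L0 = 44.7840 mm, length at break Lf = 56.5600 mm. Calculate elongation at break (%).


Formula: Elongation = (Lf - L0) / L0 * 100
Substituting: Elongation = (56.5600 - 44.7840) / 44.7840 * 100
Result: 26.2951 %


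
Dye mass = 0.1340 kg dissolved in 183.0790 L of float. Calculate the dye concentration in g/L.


Formula: Conc = dye_mass(kg) / volume(L) * 1000
Substituting: Conc = 0.1340 / 183.0790 * 1000
Result: 0.7319 g/L


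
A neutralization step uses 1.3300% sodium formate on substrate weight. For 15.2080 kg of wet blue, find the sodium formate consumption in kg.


Formula: Neutralizer = substrate * pct / 100
Substituting: Neutralizer = 15.2080 * 1.3300 / 100
Result: 0.2023 kg


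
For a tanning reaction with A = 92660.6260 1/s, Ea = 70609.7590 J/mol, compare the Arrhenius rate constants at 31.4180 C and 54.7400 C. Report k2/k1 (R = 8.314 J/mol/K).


T1 = 31.4180 + 273.15 = 304.5680 K; T2 = 54.7400 + 273.15 = 327.8900 K
k1 = A * exp(-Ea/(R*T1)) = 92660.6260 * exp(-70609.7590/(8.314*304.5680)) = 7.1879e-08 1/s
k2 = A * exp(-Ea/(R*T2)) = 92660.6260 * exp(-70609.7590/(8.314*327.8900)) = 5.2237e-07 1/s
k2/k1 = 5.2237e-07 / 7.1879e-08 = 7.2673


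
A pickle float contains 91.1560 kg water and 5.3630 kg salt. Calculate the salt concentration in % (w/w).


Formula: Conc = salt / (water + salt) * 100
Substituting: Conc = 5.3630 / (91.1560 + 5.3630) * 100
Result: 5.5564 %


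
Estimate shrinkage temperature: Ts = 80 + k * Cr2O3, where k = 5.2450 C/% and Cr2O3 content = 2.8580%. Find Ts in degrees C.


Formula: Ts = 80 + k * Cr2O3
Substituting: Ts = 80 + 5.2450 * 2.8580
Result: 94.9902 C


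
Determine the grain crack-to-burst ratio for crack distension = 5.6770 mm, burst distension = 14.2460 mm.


Formula: Ratio = crack / burst
Substituting: Ratio = 5.6770 / 14.2460
Result: 0.3985


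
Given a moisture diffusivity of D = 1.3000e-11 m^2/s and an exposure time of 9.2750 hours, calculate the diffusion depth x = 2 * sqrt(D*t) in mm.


t = 9.2750 hr * 3600 = 33390.0000 s
D * t = 1.3000e-11 * 33390.0000 = 4.3407e-07
x = 2 * sqrt(D*t) = 2 * sqrt(4.3407e-07) = 0.00131768 m = 1.3177 mm


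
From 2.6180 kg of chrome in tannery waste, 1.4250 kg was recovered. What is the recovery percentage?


Formula: Recovery = recovered / input * 100
Substituting: Recovery = 1.4250 / 2.6180 * 100
Result: 54.4309 %


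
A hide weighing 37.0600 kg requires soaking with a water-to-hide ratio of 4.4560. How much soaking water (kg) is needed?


Formula: Water = hide_weight * ratio
Substituting: Water = 37.0600 * 4.4560
Result: 165.1394 kg


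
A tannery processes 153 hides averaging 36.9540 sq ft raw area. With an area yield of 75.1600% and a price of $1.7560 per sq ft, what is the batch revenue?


Raw_total = N * avg_area = 153 * 36.9540 = 5653.9620 sq ft
Finished = Raw_total * yield / 100 = 5653.9620 * 75.1600 / 100 = 4249.5178 sq ft
Value = Finished * price = 4249.5178 * 1.7560 = 7462.1533 $


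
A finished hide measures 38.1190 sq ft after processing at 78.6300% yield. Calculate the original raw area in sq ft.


Formula: raw = finished * 100 / yield
Substituting: raw = 38.1190 * 100 / 78.6300
Result: 48.4790 sq ft


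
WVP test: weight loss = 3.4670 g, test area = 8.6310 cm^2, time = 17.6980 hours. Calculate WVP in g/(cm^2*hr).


Formula: WVP = loss / (area * time)
Substituting: WVP = 3.4670 / (8.6310 * 17.6980)
Result: 0.022697 g/(cm^2*hr)


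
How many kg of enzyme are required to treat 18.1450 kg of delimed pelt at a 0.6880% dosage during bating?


Formula: Enzyme = substrate * pct / 100
Substituting: Enzyme = 18.1450 * 0.6880 / 100
Result: 0.1248 kg


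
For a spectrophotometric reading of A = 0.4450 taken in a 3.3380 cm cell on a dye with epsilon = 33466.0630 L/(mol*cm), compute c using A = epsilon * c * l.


Formula: c = A / (epsilon * l)
Substituting: c = 0.4450 / (33466.0630 * 3.3380)
Result: 3.9835e-06 mol/L


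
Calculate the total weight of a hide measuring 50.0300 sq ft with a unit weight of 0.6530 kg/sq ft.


Formula: Weight = area * weight_per_sqft
Substituting: Weight = 50.0300 * 0.6530
Result: 32.6696 kg


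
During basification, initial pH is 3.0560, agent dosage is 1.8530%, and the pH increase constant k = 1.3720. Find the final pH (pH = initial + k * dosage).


Formula: pH_final = pH_initial + k * base_pct
Substituting: pH_final = 3.0560 + 1.3720 * 1.8530
Result: 5.5983


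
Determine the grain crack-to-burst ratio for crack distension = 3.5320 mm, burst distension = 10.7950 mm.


Formula: Ratio = crack / burst
Substituting: Ratio = 3.5320 / 10.7950
Result: 0.3272


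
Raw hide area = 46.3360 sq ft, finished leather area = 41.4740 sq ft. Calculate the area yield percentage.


Formula: Yield = finished / raw * 100
Substituting: Yield = 41.4740 / 46.3360 * 100
Result: 89.5071 %


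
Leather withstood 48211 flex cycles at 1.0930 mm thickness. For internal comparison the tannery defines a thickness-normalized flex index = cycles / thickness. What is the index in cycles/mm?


Formula: Index = cycles / thickness
Substituting: Index = 48211 / 1.0930
Result: 44108.8747 cycles/mm


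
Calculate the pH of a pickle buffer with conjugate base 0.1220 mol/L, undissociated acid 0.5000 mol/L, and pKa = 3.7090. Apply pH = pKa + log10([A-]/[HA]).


ratio = [A-] / [HA] = 0.1220 / 0.5000 = 0.2440
log10(ratio) = -0.6126
pH = pKa + log10(ratio) = 3.7090 - 0.6126 = 3.0964


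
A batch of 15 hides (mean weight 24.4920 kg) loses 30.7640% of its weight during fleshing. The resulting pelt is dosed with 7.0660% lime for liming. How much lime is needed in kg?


Total_raw = N * avg_wt = 15 * 24.4920 = 367.3800 kg
Substrate = Total_raw * (1 - loss/100) = 367.3800 * (1 - 30.7640/100) = 254.3592 kg
Lime = Substrate * pct / 100 = 254.3592 * 7.0660 / 100 = 17.9730 kg


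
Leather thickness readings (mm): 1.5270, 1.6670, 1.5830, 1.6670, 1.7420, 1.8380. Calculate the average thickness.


Formula: Average = sum / n
Substituting: Average = 10.0240 / 6
Result: 1.6707 mm


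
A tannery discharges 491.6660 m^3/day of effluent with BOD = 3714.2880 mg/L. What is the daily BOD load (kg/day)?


Formula: BOD_load = volume * conc / 1000
Substituting: BOD_load = 491.6660 * 3714.2880 / 1000
Result: 1826.1891 kg/day


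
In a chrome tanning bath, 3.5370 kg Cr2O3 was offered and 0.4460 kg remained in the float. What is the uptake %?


Formula: Uptake = (offered - residual) / offered * 100
Substituting: Uptake = (3.5370 - 0.4460) / 3.5370 * 100
Result: 87.3904 %


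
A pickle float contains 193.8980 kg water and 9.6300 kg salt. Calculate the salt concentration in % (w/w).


Formula: Conc = salt / (water + salt) * 100
Substituting: Conc = 9.6300 / (193.8980 + 9.6300) * 100
Result: 4.7315 %


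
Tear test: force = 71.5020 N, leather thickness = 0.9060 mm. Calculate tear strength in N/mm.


Formula: Tear strength = force / thickness
Substituting: Tear strength = 71.5020 / 0.9060
Result: 78.9205 N/mm


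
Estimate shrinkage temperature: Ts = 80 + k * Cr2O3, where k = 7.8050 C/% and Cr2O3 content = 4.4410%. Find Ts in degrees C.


Formula: Ts = 80 + k * Cr2O3
Substituting: Ts = 80 + 7.8050 * 4.4410
Result: 114.6620 C


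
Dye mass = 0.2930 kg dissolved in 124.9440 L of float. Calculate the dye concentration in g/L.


Formula: Conc = dye_mass(kg) / volume(L) * 1000
Substituting: Conc = 0.2930 / 124.9440 * 1000
Result: 2.3451 g/L


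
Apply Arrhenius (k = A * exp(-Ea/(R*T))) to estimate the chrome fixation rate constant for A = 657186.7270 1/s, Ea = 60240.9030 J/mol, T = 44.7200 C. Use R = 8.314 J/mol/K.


T_K = T_C + 273.15 = 44.7200 + 273.15 = 317.8700 K
exponent = -Ea / (R * T_K) = -60240.9030 / (8.314 * 317.8700) = -22.7946
k = A * exp(exponent) = 657186.7270 * exp(-22.7946) = 8.2817e-05 1/s


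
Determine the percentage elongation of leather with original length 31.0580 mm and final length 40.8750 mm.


Formula: Elongation = (Lf - L0) / L0 * 100
Substituting: Elongation = (40.8750 - 31.0580) / 31.0580 * 100
Result: 31.6086 %


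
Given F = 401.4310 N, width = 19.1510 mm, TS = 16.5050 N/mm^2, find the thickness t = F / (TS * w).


Formula: t = F / (TS * w)
Substituting: t = 401.4310 / (16.5050 * 19.1510)
Result: 1.2700 mm


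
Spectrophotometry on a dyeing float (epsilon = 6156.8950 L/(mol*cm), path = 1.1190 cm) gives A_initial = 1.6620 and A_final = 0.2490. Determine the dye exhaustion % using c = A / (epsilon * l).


c_initial = A_i / (epsilon * l) = 1.6620 / (6156.8950 * 1.1190) = 2.4123e-04 mol/L
c_final = A_f / (epsilon * l) = 0.2490 / (6156.8950 * 1.1190) = 3.6142e-05 mol/L
Exhaustion = (c_initial - c_final) / c_initial * 100 = (2.4123e-04 - 3.6142e-05) / 2.4123e-04 * 100 = 85.0181 %


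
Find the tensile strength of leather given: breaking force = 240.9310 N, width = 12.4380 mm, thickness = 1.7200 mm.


Formula: TS = force / (width * thickness)
Substituting: TS = 240.9310 / (12.4380 * 1.7200)
Result: 11.2620 N/mm^2


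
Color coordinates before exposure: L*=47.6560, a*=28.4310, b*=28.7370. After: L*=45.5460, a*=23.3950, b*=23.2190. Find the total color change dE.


dL = -2.1100, da = -5.0360, db = -5.5180
dE = sqrt((-2.1100)^2 + (-5.0360)^2 + (-5.5180)^2) = 7.7628


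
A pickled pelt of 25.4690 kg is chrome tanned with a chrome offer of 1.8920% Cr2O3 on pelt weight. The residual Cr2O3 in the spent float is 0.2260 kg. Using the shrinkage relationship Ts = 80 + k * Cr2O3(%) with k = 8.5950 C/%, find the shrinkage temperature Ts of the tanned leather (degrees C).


Offered = pelt * offer_pct / 100 = 25.4690 * 1.8920 / 100 = 0.4819 kg
Uptake = offered - residual = 0.4819 - 0.2260 = 0.2559 kg
Cr2O3% on pelt = uptake / pelt * 100 = 0.2559 / 25.4690 * 100 = 1.0046 %
Ts = 80 + k * Cr2O3% = 80 + 8.5950 * 1.0046 = 88.6349 C


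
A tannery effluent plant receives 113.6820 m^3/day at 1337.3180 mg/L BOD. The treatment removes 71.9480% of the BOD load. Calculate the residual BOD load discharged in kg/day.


Load_in = volume * conc / 1000 = 113.6820 * 1337.3180 / 1000 = 152.0290 kg/day
Removed = Load_in * eff / 100 = 152.0290 * 71.9480 / 100 = 109.3818 kg/day
Load_out = Load_in - Removed = 152.0290 - 109.3818 = 42.6472 kg/day


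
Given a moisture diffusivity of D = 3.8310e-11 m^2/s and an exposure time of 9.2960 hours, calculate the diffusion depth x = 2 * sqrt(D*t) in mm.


t = 9.2960 hr * 3600 = 33465.6000 s
D * t = 3.8310e-11 * 33465.6000 = 1.2821e-06
x = 2 * sqrt(D*t) = 2 * sqrt(1.2821e-06) = 0.00226457 m = 2.2646 mm


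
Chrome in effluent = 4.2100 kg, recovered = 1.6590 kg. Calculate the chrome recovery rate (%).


Formula: Recovery = recovered / input * 100
Substituting: Recovery = 1.6590 / 4.2100 * 100
Result: 39.4062 %


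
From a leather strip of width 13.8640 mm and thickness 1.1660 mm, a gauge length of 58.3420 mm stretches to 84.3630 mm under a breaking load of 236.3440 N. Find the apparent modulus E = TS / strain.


TS = F / (w * t) = 236.3440 / (13.8640 * 1.1660) = 14.6203 N/mm^2
strain = (Lf - L0) / L0 = (84.3630 - 58.3420) / 58.3420 = 0.4460
E = TS / strain = 14.6203 / 0.4460 = 32.7804 N/mm^2


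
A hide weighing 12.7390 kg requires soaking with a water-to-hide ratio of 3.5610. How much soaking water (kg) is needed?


Formula: Water = hide_weight * ratio
Substituting: Water = 12.7390 * 3.5610
Result: 45.3636 kg


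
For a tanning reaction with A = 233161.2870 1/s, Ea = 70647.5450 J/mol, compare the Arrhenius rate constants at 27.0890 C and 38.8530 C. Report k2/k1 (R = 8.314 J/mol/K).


T1 = 27.0890 + 273.15 = 300.2390 K; T2 = 38.8530 + 273.15 = 312.0030 K
k1 = A * exp(-Ea/(R*T1)) = 233161.2870 * exp(-70647.5450/(8.314*300.2390)) = 1.1917e-07 1/s
k2 = A * exp(-Ea/(R*T2)) = 233161.2870 * exp(-70647.5450/(8.314*312.0030)) = 3.4643e-07 1/s
k2/k1 = 3.4643e-07 / 1.1917e-07 = 2.9070


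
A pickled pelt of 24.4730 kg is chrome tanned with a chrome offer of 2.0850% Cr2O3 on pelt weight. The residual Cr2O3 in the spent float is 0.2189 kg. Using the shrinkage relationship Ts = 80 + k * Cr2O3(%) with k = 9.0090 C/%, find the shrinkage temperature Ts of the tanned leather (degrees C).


Offered = pelt * offer_pct / 100 = 24.4730 * 2.0850 / 100 = 0.5103 kg
Uptake = offered - residual = 0.5103 - 0.2189 = 0.2914 kg
Cr2O3% on pelt = uptake / pelt * 100 = 0.2914 / 24.4730 * 100 = 1.1905 %
Ts = 80 + k * Cr2O3% = 80 + 9.0090 * 1.1905 = 90.7256 C


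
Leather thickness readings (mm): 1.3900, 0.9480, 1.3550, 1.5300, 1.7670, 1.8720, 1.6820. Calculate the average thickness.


Formula: Average = sum / n
Substituting: Average = 10.5440 / 7
Result: 1.5063 mm


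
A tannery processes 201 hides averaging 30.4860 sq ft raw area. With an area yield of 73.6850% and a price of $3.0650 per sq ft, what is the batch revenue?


Raw_total = N * avg_area = 201 * 30.4860 = 6127.6860 sq ft
Finished = Raw_total * yield / 100 = 6127.6860 * 73.6850 / 100 = 4515.1854 sq ft
Value = Finished * price = 4515.1854 * 3.0650 = 13839.0433 $


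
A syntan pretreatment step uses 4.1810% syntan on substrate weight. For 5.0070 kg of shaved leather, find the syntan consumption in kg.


Formula: Syntan = substrate * pct / 100
Substituting: Syntan = 5.0070 * 4.1810 / 100
Result: 0.2093 kg


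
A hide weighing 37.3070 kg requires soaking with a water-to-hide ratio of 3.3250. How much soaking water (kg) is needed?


Formula: Water = hide_weight * ratio
Substituting: Water = 37.3070 * 3.3250
Result: 124.0458 kg


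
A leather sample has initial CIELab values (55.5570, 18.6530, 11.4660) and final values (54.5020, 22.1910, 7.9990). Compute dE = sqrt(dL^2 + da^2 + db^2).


dL = -1.0550, da = 3.5380, db = -3.4670
dE = sqrt((-1.0550)^2 + 3.5380^2 + (-3.4670)^2) = 5.0646


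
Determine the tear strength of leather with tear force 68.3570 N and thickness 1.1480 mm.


Formula: Tear strength = force / thickness
Substituting: Tear strength = 68.3570 / 1.1480
Result: 59.5444 N/mm


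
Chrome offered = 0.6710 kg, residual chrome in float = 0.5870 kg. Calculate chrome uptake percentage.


Formula: Uptake = (offered - residual) / offered * 100
Substituting: Uptake = (0.6710 - 0.5870) / 0.6710 * 100
Result: 12.5186 %


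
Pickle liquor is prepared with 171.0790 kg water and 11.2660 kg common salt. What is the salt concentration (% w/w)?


Formula: Conc = salt / (water + salt) * 100
Substituting: Conc = 11.2660 / (171.0790 + 11.2660) * 100
Result: 6.1784 %


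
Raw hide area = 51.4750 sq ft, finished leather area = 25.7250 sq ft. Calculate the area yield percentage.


Formula: Yield = finished / raw * 100
Substituting: Yield = 25.7250 / 51.4750 * 100
Result: 49.9757 %


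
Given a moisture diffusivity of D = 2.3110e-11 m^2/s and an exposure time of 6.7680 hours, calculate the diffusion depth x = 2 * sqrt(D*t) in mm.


t = 6.7680 hr * 3600 = 24364.8000 s
D * t = 2.3110e-11 * 24364.8000 = 5.6307e-07
x = 2 * sqrt(D*t) = 2 * sqrt(5.6307e-07) = 0.00150076 m = 1.5008 mm


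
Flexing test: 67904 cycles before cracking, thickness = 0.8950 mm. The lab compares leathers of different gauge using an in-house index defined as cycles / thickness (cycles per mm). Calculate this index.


Formula: Index = cycles / thickness
Substituting: Index = 67904 / 0.8950
Result: 75870.3911 cycles/mm


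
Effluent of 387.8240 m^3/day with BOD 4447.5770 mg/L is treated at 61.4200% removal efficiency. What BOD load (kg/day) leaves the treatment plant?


Load_in = volume * conc / 1000 = 387.8240 * 4447.5770 / 1000 = 1724.8771 kg/day
Removed = Load_in * eff / 100 = 1724.8771 * 61.4200 / 100 = 1059.4195 kg/day
Load_out = Load_in - Removed = 1724.8771 - 1059.4195 = 665.4576 kg/day


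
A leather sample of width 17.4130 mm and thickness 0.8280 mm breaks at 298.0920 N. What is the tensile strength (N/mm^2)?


Formula: TS = force / (width * thickness)
Substituting: TS = 298.0920 / (17.4130 * 0.8280)
Result: 20.6750 N/mm^2


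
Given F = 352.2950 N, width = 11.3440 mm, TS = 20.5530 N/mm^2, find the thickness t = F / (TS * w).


Formula: t = F / (TS * w)
Substituting: t = 352.2950 / (20.5530 * 11.3440)
Result: 1.5110 mm


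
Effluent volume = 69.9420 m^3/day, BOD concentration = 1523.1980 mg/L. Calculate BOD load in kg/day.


Formula: BOD_load = volume * conc / 1000
Substituting: BOD_load = 69.9420 * 1523.1980 / 1000
Result: 106.5355 kg/day


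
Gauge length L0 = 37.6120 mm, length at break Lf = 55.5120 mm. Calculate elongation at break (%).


Formula: Elongation = (Lf - L0) / L0 * 100
Substituting: Elongation = (55.5120 - 37.6120) / 37.6120 * 100
Result: 47.5912 %


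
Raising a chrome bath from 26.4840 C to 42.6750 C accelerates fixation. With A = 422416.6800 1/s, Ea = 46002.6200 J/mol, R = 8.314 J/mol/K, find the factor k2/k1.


T1 = 26.4840 + 273.15 = 299.6340 K; T2 = 42.6750 + 273.15 = 315.8250 K
k1 = A * exp(-Ea/(R*T1)) = 422416.6800 * exp(-46002.6200/(8.314*299.6340)) = 0.00403552 1/s
k2 = A * exp(-Ea/(R*T2)) = 422416.6800 * exp(-46002.6200/(8.314*315.8250)) = 0.0104002 1/s
k2/k1 = 0.0104002 / 0.00403552 = 2.5772


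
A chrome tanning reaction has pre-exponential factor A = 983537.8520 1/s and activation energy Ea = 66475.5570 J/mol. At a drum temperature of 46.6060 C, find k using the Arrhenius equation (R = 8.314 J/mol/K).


T_K = T_C + 273.15 = 46.6060 + 273.15 = 319.7560 K
exponent = -Ea / (R * T_K) = -66475.5570 / (8.314 * 319.7560) = -25.0054
k = A * exp(exponent) = 983537.8520 * exp(-25.0054) = 1.3586e-05 1/s


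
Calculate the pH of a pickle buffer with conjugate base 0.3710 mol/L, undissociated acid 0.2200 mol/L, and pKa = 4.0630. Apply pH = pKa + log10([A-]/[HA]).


ratio = [A-] / [HA] = 0.3710 / 0.2200 = 1.6864
log10(ratio) = 0.2270
pH = pKa + log10(ratio) = 4.0630 + 0.2270 = 4.2900


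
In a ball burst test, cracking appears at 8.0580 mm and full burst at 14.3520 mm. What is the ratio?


Formula: Ratio = crack / burst
Substituting: Ratio = 8.0580 / 14.3520
Result: 0.5615


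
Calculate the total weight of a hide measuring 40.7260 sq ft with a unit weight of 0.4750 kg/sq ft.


Formula: Weight = area * weight_per_sqft
Substituting: Weight = 40.7260 * 0.4750
Result: 19.3448 kg


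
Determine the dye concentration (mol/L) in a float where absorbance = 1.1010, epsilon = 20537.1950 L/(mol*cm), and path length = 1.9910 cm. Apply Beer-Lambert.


Formula: c = A / (epsilon * l)
Substituting: c = 1.1010 / (20537.1950 * 1.9910)
Result: 2.6926e-05 mol/L


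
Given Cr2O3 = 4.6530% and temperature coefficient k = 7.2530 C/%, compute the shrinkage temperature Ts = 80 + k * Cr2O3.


Formula: Ts = 80 + k * Cr2O3
Substituting: Ts = 80 + 7.2530 * 4.6530
Result: 113.7482 C


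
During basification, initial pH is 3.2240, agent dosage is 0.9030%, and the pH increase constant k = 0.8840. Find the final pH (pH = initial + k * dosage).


Formula: pH_final = pH_initial + k * base_pct
Substituting: pH_final = 3.2240 + 0.8840 * 0.9030
Result: 4.0223


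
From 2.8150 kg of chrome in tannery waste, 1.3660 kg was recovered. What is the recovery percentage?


Formula: Recovery = recovered / input * 100
Substituting: Recovery = 1.3660 / 2.8150 * 100
Result: 48.5258 %


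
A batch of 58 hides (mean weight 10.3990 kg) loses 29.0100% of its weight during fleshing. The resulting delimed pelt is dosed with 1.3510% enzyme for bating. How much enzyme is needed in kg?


Total_raw = N * avg_wt = 58 * 10.3990 = 603.1420 kg
Substrate = Total_raw * (1 - loss/100) = 603.1420 * (1 - 29.0100/100) = 428.1705 kg
Enzyme = Substrate * pct / 100 = 428.1705 * 1.3510 / 100 = 5.7846 kg


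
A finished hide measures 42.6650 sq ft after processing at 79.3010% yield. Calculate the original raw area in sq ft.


Formula: raw = finished * 100 / yield
Substituting: raw = 42.6650 * 100 / 79.3010
Result: 53.8013 sq ft


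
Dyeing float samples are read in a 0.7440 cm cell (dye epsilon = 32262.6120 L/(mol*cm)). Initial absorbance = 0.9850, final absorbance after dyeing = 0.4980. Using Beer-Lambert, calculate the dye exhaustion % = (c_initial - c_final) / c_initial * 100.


c_initial = A_i / (epsilon * l) = 0.9850 / (32262.6120 * 0.7440) = 4.1036e-05 mol/L
c_final = A_f / (epsilon * l) = 0.4980 / (32262.6120 * 0.7440) = 2.0747e-05 mol/L
Exhaustion = (c_initial - c_final) / c_initial * 100 = (4.1036e-05 - 2.0747e-05) / 4.1036e-05 * 100 = 49.4416 %


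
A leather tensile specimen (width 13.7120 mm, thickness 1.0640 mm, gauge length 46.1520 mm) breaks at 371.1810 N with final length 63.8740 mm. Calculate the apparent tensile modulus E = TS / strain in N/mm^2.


TS = F / (w * t) = 371.1810 / (13.7120 * 1.0640) = 25.4415 N/mm^2
strain = (Lf - L0) / L0 = (63.8740 - 46.1520) / 46.1520 = 0.3840
E = TS / strain = 25.4415 / 0.3840 = 66.2554 N/mm^2


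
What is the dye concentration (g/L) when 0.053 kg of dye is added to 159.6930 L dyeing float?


Formula: Conc = dye_mass(kg) / volume(L) * 1000
Substituting: Conc = 0.053 / 159.6930 * 1000
Result: 0.3319 g/L


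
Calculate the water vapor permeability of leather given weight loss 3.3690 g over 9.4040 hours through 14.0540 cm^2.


Formula: WVP = loss / (area * time)
Substituting: WVP = 3.3690 / (14.0540 * 9.4040)
Result: 0.0254911 g/(cm^2*hr)


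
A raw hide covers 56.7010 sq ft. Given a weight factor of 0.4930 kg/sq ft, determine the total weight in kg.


Formula: Weight = area * weight_per_sqft
Substituting: Weight = 56.7010 * 0.4930
Result: 27.9536 kg


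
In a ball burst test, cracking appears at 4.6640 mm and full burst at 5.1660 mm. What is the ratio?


Formula: Ratio = crack / burst
Substituting: Ratio = 4.6640 / 5.1660
Result: 0.9028


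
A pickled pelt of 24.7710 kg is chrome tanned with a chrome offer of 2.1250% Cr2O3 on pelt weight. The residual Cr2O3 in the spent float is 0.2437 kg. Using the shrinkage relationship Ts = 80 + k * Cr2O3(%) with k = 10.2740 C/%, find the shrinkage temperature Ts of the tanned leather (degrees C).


Offered = pelt * offer_pct / 100 = 24.7710 * 2.1250 / 100 = 0.5264 kg
Uptake = offered - residual = 0.5264 - 0.2437 = 0.2827 kg
Cr2O3% on pelt = uptake / pelt * 100 = 0.2827 / 24.7710 * 100 = 1.1412 %
Ts = 80 + k * Cr2O3% = 80 + 10.2740 * 1.1412 = 91.7246 C


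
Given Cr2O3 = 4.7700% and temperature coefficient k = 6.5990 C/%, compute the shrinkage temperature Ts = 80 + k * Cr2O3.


Formula: Ts = 80 + k * Cr2O3
Substituting: Ts = 80 + 6.5990 * 4.7700
Result: 111.4772 C


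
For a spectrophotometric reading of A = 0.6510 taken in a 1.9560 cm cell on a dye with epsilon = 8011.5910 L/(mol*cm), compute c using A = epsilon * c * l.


Formula: c = A / (epsilon * l)
Substituting: c = 0.6510 / (8011.5910 * 1.9560)
Result: 4.1543e-05 mol/L


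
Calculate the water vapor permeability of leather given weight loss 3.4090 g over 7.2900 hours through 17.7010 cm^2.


Formula: WVP = loss / (area * time)
Substituting: WVP = 3.4090 / (17.7010 * 7.2900)
Result: 0.0264181 g/(cm^2*hr)


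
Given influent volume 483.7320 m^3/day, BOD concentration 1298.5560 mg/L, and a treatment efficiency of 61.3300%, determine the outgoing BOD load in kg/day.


Load_in = volume * conc / 1000 = 483.7320 * 1298.5560 / 1000 = 628.1531 kg/day
Removed = Load_in * eff / 100 = 628.1531 * 61.3300 / 100 = 385.2463 kg/day
Load_out = Load_in - Removed = 628.1531 - 385.2463 = 242.9068 kg/day


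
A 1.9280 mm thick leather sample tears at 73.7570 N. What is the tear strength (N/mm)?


Formula: Tear strength = force / thickness
Substituting: Tear strength = 73.7570 / 1.9280
Result: 38.2557 N/mm


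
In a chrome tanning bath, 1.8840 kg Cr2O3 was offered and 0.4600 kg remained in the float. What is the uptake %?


Formula: Uptake = (offered - residual) / offered * 100
Substituting: Uptake = (1.8840 - 0.4600) / 1.8840 * 100
Result: 75.5839 %


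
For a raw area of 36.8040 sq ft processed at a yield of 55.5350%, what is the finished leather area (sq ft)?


Formula: finished = raw * yield / 100
Substituting: finished = 36.8040 * 55.5350 / 100
Result: 20.4391 sq ft


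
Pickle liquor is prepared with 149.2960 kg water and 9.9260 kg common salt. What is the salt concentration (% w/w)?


Formula: Conc = salt / (water + salt) * 100
Substituting: Conc = 9.9260 / (149.2960 + 9.9260) * 100
Result: 6.2341 %


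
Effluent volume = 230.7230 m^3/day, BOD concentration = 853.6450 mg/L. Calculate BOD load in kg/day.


Formula: BOD_load = volume * conc / 1000
Substituting: BOD_load = 230.7230 * 853.6450 / 1000
Result: 196.9555 kg/day


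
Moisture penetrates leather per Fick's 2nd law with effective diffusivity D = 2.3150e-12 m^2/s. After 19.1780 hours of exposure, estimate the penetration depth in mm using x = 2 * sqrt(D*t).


t = 19.1780 hr * 3600 = 69040.8000 s
D * t = 2.3150e-12 * 69040.8000 = 1.5983e-07
x = 2 * sqrt(D*t) = 2 * sqrt(1.5983e-07) = 7.9957e-04 m = 0.7996 mm


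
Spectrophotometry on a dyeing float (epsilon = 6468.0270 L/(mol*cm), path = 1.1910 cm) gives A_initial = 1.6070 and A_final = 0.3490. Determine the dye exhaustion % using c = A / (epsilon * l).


c_initial = A_i / (epsilon * l) = 1.6070 / (6468.0270 * 1.1910) = 2.0861e-04 mol/L
c_final = A_f / (epsilon * l) = 0.3490 / (6468.0270 * 1.1910) = 4.5305e-05 mol/L
Exhaustion = (c_initial - c_final) / c_initial * 100 = (2.0861e-04 - 4.5305e-05) / 2.0861e-04 * 100 = 78.2825 %


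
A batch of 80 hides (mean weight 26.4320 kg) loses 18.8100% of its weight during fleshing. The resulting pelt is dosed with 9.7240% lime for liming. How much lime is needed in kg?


Total_raw = N * avg_wt = 80 * 26.4320 = 2114.5600 kg
Substrate = Total_raw * (1 - loss/100) = 2114.5600 * (1 - 18.8100/100) = 1716.8113 kg
Lime = Substrate * pct / 100 = 1716.8113 * 9.7240 / 100 = 166.9427 kg


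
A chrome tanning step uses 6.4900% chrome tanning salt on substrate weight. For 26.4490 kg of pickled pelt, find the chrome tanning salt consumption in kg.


Formula: Chrome = substrate * pct / 100
Substituting: Chrome = 26.4490 * 6.4900 / 100
Result: 1.7165 kg


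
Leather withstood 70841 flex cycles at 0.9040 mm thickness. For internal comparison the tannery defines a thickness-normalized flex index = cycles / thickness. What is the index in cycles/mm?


Formula: Index = cycles / thickness
Substituting: Index = 70841 / 0.9040
Result: 78363.9381 cycles/mm


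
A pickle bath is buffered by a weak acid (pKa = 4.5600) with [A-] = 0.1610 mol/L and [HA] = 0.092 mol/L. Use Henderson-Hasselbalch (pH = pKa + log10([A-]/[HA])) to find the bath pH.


ratio = [A-] / [HA] = 0.1610 / 0.092 = 1.7500
log10(ratio) = 0.2430
pH = pKa + log10(ratio) = 4.5600 + 0.2430 = 4.8030


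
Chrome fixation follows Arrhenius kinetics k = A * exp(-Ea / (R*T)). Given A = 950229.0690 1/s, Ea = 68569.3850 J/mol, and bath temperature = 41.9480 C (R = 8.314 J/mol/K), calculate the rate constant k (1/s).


T_K = T_C + 273.15 = 41.9480 + 273.15 = 315.0980 K
exponent = -Ea / (R * T_K) = -68569.3850 / (8.314 * 315.0980) = -26.1743
k = A * exp(exponent) = 950229.0690 * exp(-26.1743) = 4.0784e-06 1/s


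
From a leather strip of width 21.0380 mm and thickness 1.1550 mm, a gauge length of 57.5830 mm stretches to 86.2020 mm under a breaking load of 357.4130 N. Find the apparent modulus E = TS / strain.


TS = F / (w * t) = 357.4130 / (21.0380 * 1.1550) = 14.7090 N/mm^2
strain = (Lf - L0) / L0 = (86.2020 - 57.5830) / 57.5830 = 0.4970
E = TS / strain = 14.7090 / 0.4970 = 29.5954 N/mm^2


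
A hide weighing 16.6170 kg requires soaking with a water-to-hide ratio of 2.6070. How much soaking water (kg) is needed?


Formula: Water = hide_weight * ratio
Substituting: Water = 16.6170 * 2.6070
Result: 43.3205 kg


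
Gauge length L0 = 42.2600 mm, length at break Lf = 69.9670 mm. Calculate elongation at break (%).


Formula: Elongation = (Lf - L0) / L0 * 100
Substituting: Elongation = (69.9670 - 42.2600) / 42.2600 * 100
Result: 65.5632 %


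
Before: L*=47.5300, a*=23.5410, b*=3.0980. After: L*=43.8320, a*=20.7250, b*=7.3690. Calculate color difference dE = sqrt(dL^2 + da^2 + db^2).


dL = -3.6980, da = -2.8160, db = 4.2710
dE = sqrt((-3.6980)^2 + (-2.8160)^2 + 4.2710^2) = 6.3124


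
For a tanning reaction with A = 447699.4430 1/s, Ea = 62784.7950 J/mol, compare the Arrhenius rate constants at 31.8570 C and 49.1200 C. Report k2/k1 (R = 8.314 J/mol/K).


T1 = 31.8570 + 273.15 = 305.0070 K; T2 = 49.1200 + 273.15 = 322.2700 K
k1 = A * exp(-Ea/(R*T1)) = 447699.4430 * exp(-62784.7950/(8.314*305.0070)) = 7.9114e-06 1/s
k2 = A * exp(-Ea/(R*T2)) = 447699.4430 * exp(-62784.7950/(8.314*322.2700)) = 2.9802e-05 1/s
k2/k1 = 2.9802e-05 / 7.9114e-06 = 3.7670


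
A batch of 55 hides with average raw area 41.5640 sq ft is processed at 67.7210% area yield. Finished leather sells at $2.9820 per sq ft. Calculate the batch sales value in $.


Raw_total = N * avg_area = 55 * 41.5640 = 2286.0200 sq ft
Finished = Raw_total * yield / 100 = 2286.0200 * 67.7210 / 100 = 1548.1156 sq ft
Value = Finished * price = 1548.1156 * 2.9820 = 4616.4807 $


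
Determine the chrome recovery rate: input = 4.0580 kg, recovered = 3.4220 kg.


Formula: Recovery = recovered / input * 100
Substituting: Recovery = 3.4220 / 4.0580 * 100
Result: 84.3273 %


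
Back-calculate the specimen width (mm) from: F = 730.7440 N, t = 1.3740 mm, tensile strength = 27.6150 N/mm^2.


Formula: w = F / (TS * t)
Substituting: w = 730.7440 / (27.6150 * 1.3740)
Result: 19.2590 mm


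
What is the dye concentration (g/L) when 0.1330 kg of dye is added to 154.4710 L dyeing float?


Formula: Conc = dye_mass(kg) / volume(L) * 1000
Substituting: Conc = 0.1330 / 154.4710 * 1000
Result: 0.8610 g/L


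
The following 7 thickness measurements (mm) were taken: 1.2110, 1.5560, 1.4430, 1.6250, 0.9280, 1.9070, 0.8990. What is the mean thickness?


Formula: Average = sum / n
Substituting: Average = 9.5690 / 7
Result: 1.3670 mm


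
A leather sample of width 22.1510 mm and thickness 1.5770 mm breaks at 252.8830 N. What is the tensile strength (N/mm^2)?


Formula: TS = force / (width * thickness)
Substituting: TS = 252.8830 / (22.1510 * 1.5770)
Result: 7.2393 N/mm^2


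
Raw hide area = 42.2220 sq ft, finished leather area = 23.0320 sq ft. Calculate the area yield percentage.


Formula: Yield = finished / raw * 100
Substituting: Yield = 23.0320 / 42.2220 * 100
Result: 54.5498 %


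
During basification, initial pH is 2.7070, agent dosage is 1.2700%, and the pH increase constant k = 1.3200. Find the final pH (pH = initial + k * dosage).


Formula: pH_final = pH_initial + k * base_pct
Substituting: pH_final = 2.7070 + 1.3200 * 1.2700
Result: 4.3834


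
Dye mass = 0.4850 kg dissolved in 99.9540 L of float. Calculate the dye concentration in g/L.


Formula: Conc = dye_mass(kg) / volume(L) * 1000
Substituting: Conc = 0.4850 / 99.9540 * 1000
Result: 4.8522 g/L


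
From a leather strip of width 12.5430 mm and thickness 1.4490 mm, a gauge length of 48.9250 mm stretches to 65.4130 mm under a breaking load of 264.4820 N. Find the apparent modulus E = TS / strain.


TS = F / (w * t) = 264.4820 / (12.5430 * 1.4490) = 14.5521 N/mm^2
strain = (Lf - L0) / L0 = (65.4130 - 48.9250) / 48.9250 = 0.3370
E = TS / strain = 14.5521 / 0.3370 = 43.1806 N/mm^2


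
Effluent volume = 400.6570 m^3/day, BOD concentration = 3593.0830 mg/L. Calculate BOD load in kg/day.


Formula: BOD_load = volume * conc / 1000
Substituting: BOD_load = 400.6570 * 3593.0830 / 1000
Result: 1439.5939 kg/day


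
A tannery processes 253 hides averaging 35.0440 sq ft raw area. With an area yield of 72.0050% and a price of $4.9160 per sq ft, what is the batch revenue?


Raw_total = N * avg_area = 253 * 35.0440 = 8866.1320 sq ft
Finished = Raw_total * yield / 100 = 8866.1320 * 72.0050 / 100 = 6384.0583 sq ft
Value = Finished * price = 6384.0583 * 4.9160 = 31384.0308 $


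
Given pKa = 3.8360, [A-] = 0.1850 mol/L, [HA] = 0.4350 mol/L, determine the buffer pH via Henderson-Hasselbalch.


ratio = [A-] / [HA] = 0.1850 / 0.4350 = 0.4253
log10(ratio) = -0.3713
pH = pKa + log10(ratio) = 3.8360 - 0.3713 = 3.4647


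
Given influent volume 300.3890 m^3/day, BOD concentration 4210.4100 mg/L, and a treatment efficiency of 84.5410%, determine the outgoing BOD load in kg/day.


Load_in = volume * conc / 1000 = 300.3890 * 4210.4100 / 1000 = 1264.7608 kg/day
Removed = Load_in * eff / 100 = 1264.7608 * 84.5410 / 100 = 1069.2415 kg/day
Load_out = Load_in - Removed = 1264.7608 - 1069.2415 = 195.5194 kg/day


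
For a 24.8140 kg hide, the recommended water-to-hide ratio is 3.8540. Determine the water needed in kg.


Formula: Water = hide_weight * ratio
Substituting: Water = 24.8140 * 3.8540
Result: 95.6332 kg


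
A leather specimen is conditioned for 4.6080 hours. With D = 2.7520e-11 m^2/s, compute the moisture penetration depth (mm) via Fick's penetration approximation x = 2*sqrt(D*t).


t = 4.6080 hr * 3600 = 16588.8000 s
D * t = 2.7520e-11 * 16588.8000 = 4.5652e-07
x = 2 * sqrt(D*t) = 2 * sqrt(4.5652e-07) = 0.00135133 m = 1.3513 mm


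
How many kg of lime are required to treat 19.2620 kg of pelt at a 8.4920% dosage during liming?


Formula: Lime = substrate * pct / 100
Substituting: Lime = 19.2620 * 8.4920 / 100
Result: 1.6357 kg


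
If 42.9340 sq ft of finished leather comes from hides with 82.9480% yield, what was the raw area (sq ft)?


Formula: raw = finished * 100 / yield
Substituting: raw = 42.9340 * 100 / 82.9480
Result: 51.7601 sq ft


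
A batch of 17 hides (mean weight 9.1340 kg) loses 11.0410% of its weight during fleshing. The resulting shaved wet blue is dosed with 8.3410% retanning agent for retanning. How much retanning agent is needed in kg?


Total_raw = N * avg_wt = 17 * 9.1340 = 155.2780 kg
Substrate = Total_raw * (1 - loss/100) = 155.2780 * (1 - 11.0410/100) = 138.1338 kg
Retan = Substrate * pct / 100 = 138.1338 * 8.3410 / 100 = 11.5217 kg


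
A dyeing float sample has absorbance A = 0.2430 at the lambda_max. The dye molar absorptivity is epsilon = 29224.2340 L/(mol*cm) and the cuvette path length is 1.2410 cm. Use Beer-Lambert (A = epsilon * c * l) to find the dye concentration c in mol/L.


Formula: c = A / (epsilon * l)
Substituting: c = 0.2430 / (29224.2340 * 1.2410)
Result: 6.7003e-06 mol/L


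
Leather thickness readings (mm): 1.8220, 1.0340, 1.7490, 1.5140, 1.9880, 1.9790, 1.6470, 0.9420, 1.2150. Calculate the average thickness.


Formula: Average = sum / n
Substituting: Average = 13.8900 / 9
Result: 1.5433 mm


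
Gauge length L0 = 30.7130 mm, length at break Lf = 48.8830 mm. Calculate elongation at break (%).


Formula: Elongation = (Lf - L0) / L0 * 100
Substituting: Elongation = (48.8830 - 30.7130) / 30.7130 * 100
Result: 59.1606 %


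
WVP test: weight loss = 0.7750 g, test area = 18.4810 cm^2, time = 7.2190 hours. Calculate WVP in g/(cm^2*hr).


Formula: WVP = loss / (area * time)
Substituting: WVP = 0.7750 / (18.4810 * 7.2190)
Result: 0.00580897 g/(cm^2*hr)


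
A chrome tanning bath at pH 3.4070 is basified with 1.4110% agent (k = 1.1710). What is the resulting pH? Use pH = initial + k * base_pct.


Formula: pH_final = pH_initial + k * base_pct
Substituting: pH_final = 3.4070 + 1.1710 * 1.4110
Result: 5.0593


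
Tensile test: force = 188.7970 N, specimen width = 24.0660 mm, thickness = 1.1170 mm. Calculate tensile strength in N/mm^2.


Formula: TS = force / (width * thickness)
Substituting: TS = 188.7970 / (24.0660 * 1.1170)
Result: 7.0232 N/mm^2


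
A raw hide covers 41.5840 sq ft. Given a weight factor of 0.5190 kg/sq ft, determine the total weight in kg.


Formula: Weight = area * weight_per_sqft
Substituting: Weight = 41.5840 * 0.5190
Result: 21.5821 kg


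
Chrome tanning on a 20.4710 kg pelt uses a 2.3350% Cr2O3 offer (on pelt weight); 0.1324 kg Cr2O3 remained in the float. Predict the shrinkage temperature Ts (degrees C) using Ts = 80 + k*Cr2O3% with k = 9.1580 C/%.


Offered = pelt * offer_pct / 100 = 20.4710 * 2.3350 / 100 = 0.4780 kg
Uptake = offered - residual = 0.4780 - 0.1324 = 0.3456 kg
Cr2O3% on pelt = uptake / pelt * 100 = 0.3456 / 20.4710 * 100 = 1.6882 %
Ts = 80 + k * Cr2O3% = 80 + 9.1580 * 1.6882 = 95.4608 C


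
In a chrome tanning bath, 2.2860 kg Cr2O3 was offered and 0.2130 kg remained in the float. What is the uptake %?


Formula: Uptake = (offered - residual) / offered * 100
Substituting: Uptake = (2.2860 - 0.2130) / 2.2860 * 100
Result: 90.6824 %


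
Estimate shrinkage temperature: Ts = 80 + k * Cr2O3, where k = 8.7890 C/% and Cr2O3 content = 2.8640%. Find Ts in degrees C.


Formula: Ts = 80 + k * Cr2O3
Substituting: Ts = 80 + 8.7890 * 2.8640
Result: 105.1717 C


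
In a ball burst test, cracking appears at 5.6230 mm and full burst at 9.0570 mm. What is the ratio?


Formula: Ratio = crack / burst
Substituting: Ratio = 5.6230 / 9.0570
Result: 0.6208


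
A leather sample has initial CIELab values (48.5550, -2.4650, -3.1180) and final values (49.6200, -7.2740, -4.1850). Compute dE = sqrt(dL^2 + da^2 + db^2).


dL = 1.0650, da = -4.8090, db = -1.0670
dE = sqrt(1.0650^2 + (-4.8090)^2 + (-1.0670)^2) = 5.0398


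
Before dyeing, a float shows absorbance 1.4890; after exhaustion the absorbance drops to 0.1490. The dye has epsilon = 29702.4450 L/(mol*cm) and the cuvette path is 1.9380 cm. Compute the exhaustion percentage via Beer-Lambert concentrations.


c_initial = A_i / (epsilon * l) = 1.4890 / (29702.4450 * 1.9380) = 2.5867e-05 mol/L
c_final = A_f / (epsilon * l) = 0.1490 / (29702.4450 * 1.9380) = 2.5885e-06 mol/L
Exhaustion = (c_initial - c_final) / c_initial * 100 = (2.5867e-05 - 2.5885e-06) / 2.5867e-05 * 100 = 89.9933 %
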